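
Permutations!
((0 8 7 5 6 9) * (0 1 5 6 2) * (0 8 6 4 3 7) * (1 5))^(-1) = (0 8 2 5 9 6)(3 4 7) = ((0 6 9 5 2 8)(3 7 4))^(-1)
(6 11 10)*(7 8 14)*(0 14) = (0 14 7 8)(6 11 10) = [14, 1, 2, 3, 4, 5, 11, 8, 0, 9, 6, 10, 12, 13, 7]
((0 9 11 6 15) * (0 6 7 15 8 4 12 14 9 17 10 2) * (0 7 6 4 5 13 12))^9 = ((0 17 10 2 7 15 4)(5 13 12 14 9 11 6 8))^9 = (0 10 7 4 17 2 15)(5 13 12 14 9 11 6 8)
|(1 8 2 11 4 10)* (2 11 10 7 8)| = |(1 2 10)(4 7 8 11)| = 12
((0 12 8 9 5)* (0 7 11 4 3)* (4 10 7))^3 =((0 12 8 9 5 4 3)(7 11 10))^3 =(0 9 3 8 4 12 5)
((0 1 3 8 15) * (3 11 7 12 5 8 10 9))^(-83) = (0 5 11 15 12 1 8 7)(3 10 9)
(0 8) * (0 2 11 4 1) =(0 8 2 11 4 1) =[8, 0, 11, 3, 1, 5, 6, 7, 2, 9, 10, 4]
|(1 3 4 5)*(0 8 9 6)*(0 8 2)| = |(0 2)(1 3 4 5)(6 8 9)| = 12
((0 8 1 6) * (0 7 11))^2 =((0 8 1 6 7 11))^2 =(0 1 7)(6 11 8)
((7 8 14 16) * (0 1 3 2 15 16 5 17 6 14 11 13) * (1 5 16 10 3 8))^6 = (0 7 5 1 17 8 6 11 14 13 16)(2 10)(3 15)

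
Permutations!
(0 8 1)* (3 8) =(0 3 8 1) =[3, 0, 2, 8, 4, 5, 6, 7, 1]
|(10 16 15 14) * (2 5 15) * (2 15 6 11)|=|(2 5 6 11)(10 16 15 14)|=4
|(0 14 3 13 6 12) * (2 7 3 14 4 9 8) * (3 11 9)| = 30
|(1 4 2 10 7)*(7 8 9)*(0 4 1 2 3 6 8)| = 9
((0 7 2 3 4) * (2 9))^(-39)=((0 7 9 2 3 4))^(-39)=(0 2)(3 7)(4 9)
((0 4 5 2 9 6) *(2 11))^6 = ((0 4 5 11 2 9 6))^6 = (0 6 9 2 11 5 4)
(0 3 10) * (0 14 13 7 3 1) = [1, 0, 2, 10, 4, 5, 6, 3, 8, 9, 14, 11, 12, 7, 13] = (0 1)(3 10 14 13 7)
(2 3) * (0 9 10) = (0 9 10)(2 3) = [9, 1, 3, 2, 4, 5, 6, 7, 8, 10, 0]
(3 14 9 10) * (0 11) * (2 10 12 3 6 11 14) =(0 14 9 12 3 2 10 6 11) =[14, 1, 10, 2, 4, 5, 11, 7, 8, 12, 6, 0, 3, 13, 9]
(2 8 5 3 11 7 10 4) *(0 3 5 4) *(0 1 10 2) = (0 3 11 7 2 8 4)(1 10) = [3, 10, 8, 11, 0, 5, 6, 2, 4, 9, 1, 7]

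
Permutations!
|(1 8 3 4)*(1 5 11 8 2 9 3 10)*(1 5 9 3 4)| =|(1 2 3)(4 9)(5 11 8 10)| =12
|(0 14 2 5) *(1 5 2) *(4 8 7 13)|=|(0 14 1 5)(4 8 7 13)|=4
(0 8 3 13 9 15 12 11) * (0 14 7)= [8, 1, 2, 13, 4, 5, 6, 0, 3, 15, 10, 14, 11, 9, 7, 12]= (0 8 3 13 9 15 12 11 14 7)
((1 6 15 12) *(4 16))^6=(16)(1 15)(6 12)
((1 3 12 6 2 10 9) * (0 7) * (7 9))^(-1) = ((0 9 1 3 12 6 2 10 7))^(-1) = (0 7 10 2 6 12 3 1 9)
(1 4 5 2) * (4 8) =(1 8 4 5 2) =[0, 8, 1, 3, 5, 2, 6, 7, 4]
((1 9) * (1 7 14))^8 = ((1 9 7 14))^8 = (14)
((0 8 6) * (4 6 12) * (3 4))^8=(0 12 4)(3 6 8)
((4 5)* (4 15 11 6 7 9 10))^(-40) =(15)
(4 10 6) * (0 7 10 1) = (0 7 10 6 4 1) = [7, 0, 2, 3, 1, 5, 4, 10, 8, 9, 6]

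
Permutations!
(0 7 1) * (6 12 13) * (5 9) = (0 7 1)(5 9)(6 12 13) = [7, 0, 2, 3, 4, 9, 12, 1, 8, 5, 10, 11, 13, 6]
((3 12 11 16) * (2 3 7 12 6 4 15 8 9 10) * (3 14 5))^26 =(2 15 5 9 6)(3 10 4 14 8)(7 11)(12 16)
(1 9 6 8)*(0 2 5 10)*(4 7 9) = (0 2 5 10)(1 4 7 9 6 8) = [2, 4, 5, 3, 7, 10, 8, 9, 1, 6, 0]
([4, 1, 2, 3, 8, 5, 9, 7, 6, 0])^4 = (0 9 6 8 4)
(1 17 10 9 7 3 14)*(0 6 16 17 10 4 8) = (0 6 16 17 4 8)(1 10 9 7 3 14) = [6, 10, 2, 14, 8, 5, 16, 3, 0, 7, 9, 11, 12, 13, 1, 15, 17, 4]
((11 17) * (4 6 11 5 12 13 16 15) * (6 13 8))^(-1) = (4 15 16 13)(5 17 11 6 8 12)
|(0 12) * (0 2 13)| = 4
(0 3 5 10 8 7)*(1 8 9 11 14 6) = (0 3 5 10 9 11 14 6 1 8 7) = [3, 8, 2, 5, 4, 10, 1, 0, 7, 11, 9, 14, 12, 13, 6]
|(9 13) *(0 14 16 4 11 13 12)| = |(0 14 16 4 11 13 9 12)| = 8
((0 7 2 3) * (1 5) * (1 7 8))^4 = ((0 8 1 5 7 2 3))^4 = (0 7 8 2 1 3 5)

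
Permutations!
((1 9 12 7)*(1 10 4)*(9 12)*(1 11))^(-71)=((1 12 7 10 4 11))^(-71)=(1 12 7 10 4 11)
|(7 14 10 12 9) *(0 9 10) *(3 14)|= 10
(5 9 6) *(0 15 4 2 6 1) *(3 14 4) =(0 15 3 14 4 2 6 5 9 1) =[15, 0, 6, 14, 2, 9, 5, 7, 8, 1, 10, 11, 12, 13, 4, 3]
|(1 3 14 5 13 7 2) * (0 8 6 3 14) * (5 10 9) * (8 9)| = 12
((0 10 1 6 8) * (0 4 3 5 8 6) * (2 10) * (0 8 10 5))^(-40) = ((0 2 5 10 1 8 4 3))^(-40) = (10)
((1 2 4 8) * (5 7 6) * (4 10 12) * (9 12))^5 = (1 4 9 2 8 12 10)(5 6 7)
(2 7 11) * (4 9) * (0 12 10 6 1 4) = (0 12 10 6 1 4 9)(2 7 11) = [12, 4, 7, 3, 9, 5, 1, 11, 8, 0, 6, 2, 10]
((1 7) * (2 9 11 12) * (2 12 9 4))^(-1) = (12)(1 7)(2 4)(9 11)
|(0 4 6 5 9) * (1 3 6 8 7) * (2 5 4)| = 12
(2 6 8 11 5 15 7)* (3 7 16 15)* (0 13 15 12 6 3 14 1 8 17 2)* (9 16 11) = (0 13 15 11 5 14 1 8 9 16 12 6 17 2 3 7) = [13, 8, 3, 7, 4, 14, 17, 0, 9, 16, 10, 5, 6, 15, 1, 11, 12, 2]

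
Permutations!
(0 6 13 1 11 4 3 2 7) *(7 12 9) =(0 6 13 1 11 4 3 2 12 9 7) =[6, 11, 12, 2, 3, 5, 13, 0, 8, 7, 10, 4, 9, 1]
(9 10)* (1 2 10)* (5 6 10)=(1 2 5 6 10 9)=[0, 2, 5, 3, 4, 6, 10, 7, 8, 1, 9]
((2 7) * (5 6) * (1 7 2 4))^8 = ((1 7 4)(5 6))^8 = (1 4 7)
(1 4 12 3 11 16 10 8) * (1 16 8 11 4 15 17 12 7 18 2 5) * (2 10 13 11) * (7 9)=[0, 15, 5, 4, 9, 1, 6, 18, 16, 7, 2, 8, 3, 11, 14, 17, 13, 12, 10]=(1 15 17 12 3 4 9 7 18 10 2 5)(8 16 13 11)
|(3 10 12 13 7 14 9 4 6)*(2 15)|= |(2 15)(3 10 12 13 7 14 9 4 6)|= 18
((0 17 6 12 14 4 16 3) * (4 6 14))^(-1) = (0 3 16 4 12 6 14 17)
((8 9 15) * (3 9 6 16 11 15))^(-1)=((3 9)(6 16 11 15 8))^(-1)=(3 9)(6 8 15 11 16)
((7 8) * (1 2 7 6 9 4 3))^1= (1 2 7 8 6 9 4 3)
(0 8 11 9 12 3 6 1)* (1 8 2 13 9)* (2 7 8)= [7, 0, 13, 6, 4, 5, 2, 8, 11, 12, 10, 1, 3, 9]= (0 7 8 11 1)(2 13 9 12 3 6)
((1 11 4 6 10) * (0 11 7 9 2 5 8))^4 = (0 10 2 11 1 5 4 7 8 6 9)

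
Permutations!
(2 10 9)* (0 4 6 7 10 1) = (0 4 6 7 10 9 2 1) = [4, 0, 1, 3, 6, 5, 7, 10, 8, 2, 9]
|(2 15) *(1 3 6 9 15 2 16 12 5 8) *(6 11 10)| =11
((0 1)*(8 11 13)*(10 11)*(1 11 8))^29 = (0 11 13 1)(8 10)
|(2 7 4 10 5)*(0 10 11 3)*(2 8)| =9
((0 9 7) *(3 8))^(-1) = (0 7 9)(3 8)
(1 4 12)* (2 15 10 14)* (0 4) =(0 4 12 1)(2 15 10 14) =[4, 0, 15, 3, 12, 5, 6, 7, 8, 9, 14, 11, 1, 13, 2, 10]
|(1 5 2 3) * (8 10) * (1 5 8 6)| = |(1 8 10 6)(2 3 5)| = 12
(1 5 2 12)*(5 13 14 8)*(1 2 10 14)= (1 13)(2 12)(5 10 14 8)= [0, 13, 12, 3, 4, 10, 6, 7, 5, 9, 14, 11, 2, 1, 8]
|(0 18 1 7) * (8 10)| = 4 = |(0 18 1 7)(8 10)|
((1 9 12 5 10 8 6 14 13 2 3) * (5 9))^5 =(1 14 5 13 10 2 8 3 6)(9 12)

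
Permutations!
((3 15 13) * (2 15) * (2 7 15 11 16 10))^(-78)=((2 11 16 10)(3 7 15 13))^(-78)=(2 16)(3 15)(7 13)(10 11)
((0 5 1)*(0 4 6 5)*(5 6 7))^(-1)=((1 4 7 5))^(-1)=(1 5 7 4)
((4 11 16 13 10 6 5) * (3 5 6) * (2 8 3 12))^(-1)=(2 12 10 13 16 11 4 5 3 8)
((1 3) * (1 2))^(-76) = (1 2 3)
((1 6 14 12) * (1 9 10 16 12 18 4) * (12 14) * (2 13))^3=(1 9 14)(2 13)(4 12 16)(6 10 18)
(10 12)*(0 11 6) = (0 11 6)(10 12) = [11, 1, 2, 3, 4, 5, 0, 7, 8, 9, 12, 6, 10]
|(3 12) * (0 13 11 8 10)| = |(0 13 11 8 10)(3 12)| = 10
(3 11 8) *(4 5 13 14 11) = (3 4 5 13 14 11 8) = [0, 1, 2, 4, 5, 13, 6, 7, 3, 9, 10, 8, 12, 14, 11]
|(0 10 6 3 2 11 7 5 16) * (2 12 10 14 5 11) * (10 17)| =|(0 14 5 16)(3 12 17 10 6)(7 11)| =20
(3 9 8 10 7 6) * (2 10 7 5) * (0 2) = (0 2 10 5)(3 9 8 7 6) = [2, 1, 10, 9, 4, 0, 3, 6, 7, 8, 5]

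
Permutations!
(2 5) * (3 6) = [0, 1, 5, 6, 4, 2, 3] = (2 5)(3 6)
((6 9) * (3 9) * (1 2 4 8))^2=(1 4)(2 8)(3 6 9)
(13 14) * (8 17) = (8 17)(13 14) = [0, 1, 2, 3, 4, 5, 6, 7, 17, 9, 10, 11, 12, 14, 13, 15, 16, 8]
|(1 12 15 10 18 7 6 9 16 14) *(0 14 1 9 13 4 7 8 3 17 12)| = |(0 14 9 16 1)(3 17 12 15 10 18 8)(4 7 6 13)| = 140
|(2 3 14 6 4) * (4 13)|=6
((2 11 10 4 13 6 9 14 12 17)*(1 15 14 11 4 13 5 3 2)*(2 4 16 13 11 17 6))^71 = (1 15 14 12 6 9 17)(2 13 16)(3 5 4)(10 11)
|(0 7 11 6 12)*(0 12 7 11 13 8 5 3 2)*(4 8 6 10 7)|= 11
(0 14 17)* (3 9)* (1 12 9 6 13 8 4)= (0 14 17)(1 12 9 3 6 13 8 4)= [14, 12, 2, 6, 1, 5, 13, 7, 4, 3, 10, 11, 9, 8, 17, 15, 16, 0]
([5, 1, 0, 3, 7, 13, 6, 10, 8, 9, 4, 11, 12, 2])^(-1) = (0 2 13 5)(4 10 7)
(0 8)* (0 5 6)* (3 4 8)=[3, 1, 2, 4, 8, 6, 0, 7, 5]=(0 3 4 8 5 6)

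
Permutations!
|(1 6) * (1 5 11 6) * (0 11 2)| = 5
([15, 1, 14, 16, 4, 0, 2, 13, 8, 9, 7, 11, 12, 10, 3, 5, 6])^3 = (2 16 14 6 3)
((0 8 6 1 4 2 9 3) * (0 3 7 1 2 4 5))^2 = (0 6 9 1)(2 7 5 8)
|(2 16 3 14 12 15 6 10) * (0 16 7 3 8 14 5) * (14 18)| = |(0 16 8 18 14 12 15 6 10 2 7 3 5)| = 13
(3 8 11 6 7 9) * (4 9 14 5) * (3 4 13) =(3 8 11 6 7 14 5 13)(4 9) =[0, 1, 2, 8, 9, 13, 7, 14, 11, 4, 10, 6, 12, 3, 5]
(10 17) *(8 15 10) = (8 15 10 17) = [0, 1, 2, 3, 4, 5, 6, 7, 15, 9, 17, 11, 12, 13, 14, 10, 16, 8]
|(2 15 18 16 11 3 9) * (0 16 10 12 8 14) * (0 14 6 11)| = |(0 16)(2 15 18 10 12 8 6 11 3 9)| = 10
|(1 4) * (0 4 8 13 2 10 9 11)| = 9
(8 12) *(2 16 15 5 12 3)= (2 16 15 5 12 8 3)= [0, 1, 16, 2, 4, 12, 6, 7, 3, 9, 10, 11, 8, 13, 14, 5, 15]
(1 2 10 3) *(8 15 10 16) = (1 2 16 8 15 10 3) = [0, 2, 16, 1, 4, 5, 6, 7, 15, 9, 3, 11, 12, 13, 14, 10, 8]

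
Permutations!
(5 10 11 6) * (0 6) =(0 6 5 10 11) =[6, 1, 2, 3, 4, 10, 5, 7, 8, 9, 11, 0]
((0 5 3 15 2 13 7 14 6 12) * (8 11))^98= (0 6 7 2 3)(5 12 14 13 15)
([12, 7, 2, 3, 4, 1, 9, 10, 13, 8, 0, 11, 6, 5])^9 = [10, 5, 2, 3, 4, 13, 12, 1, 9, 6, 7, 11, 0, 8]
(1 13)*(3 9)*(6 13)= [0, 6, 2, 9, 4, 5, 13, 7, 8, 3, 10, 11, 12, 1]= (1 6 13)(3 9)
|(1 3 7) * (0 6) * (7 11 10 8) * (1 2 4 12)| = 18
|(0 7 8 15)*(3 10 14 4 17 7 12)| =10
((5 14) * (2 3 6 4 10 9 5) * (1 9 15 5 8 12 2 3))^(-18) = ((1 9 8 12 2)(3 6 4 10 15 5 14))^(-18) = (1 8 2 9 12)(3 10 14 4 5 6 15)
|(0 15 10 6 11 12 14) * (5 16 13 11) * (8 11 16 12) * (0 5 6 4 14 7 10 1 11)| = |(0 15 1 11 8)(4 14 5 12 7 10)(13 16)| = 30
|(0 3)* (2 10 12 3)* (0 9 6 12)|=12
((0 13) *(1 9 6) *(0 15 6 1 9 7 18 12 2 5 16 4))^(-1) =((0 13 15 6 9 1 7 18 12 2 5 16 4))^(-1) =(0 4 16 5 2 12 18 7 1 9 6 15 13)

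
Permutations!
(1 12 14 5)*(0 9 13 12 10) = (0 9 13 12 14 5 1 10) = [9, 10, 2, 3, 4, 1, 6, 7, 8, 13, 0, 11, 14, 12, 5]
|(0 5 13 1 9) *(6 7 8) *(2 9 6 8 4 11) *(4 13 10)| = 28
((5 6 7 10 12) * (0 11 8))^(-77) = ((0 11 8)(5 6 7 10 12))^(-77) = (0 11 8)(5 10 6 12 7)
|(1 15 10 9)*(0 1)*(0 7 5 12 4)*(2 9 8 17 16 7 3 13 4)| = |(0 1 15 10 8 17 16 7 5 12 2 9 3 13 4)| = 15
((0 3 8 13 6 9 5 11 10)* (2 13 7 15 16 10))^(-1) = ((0 3 8 7 15 16 10)(2 13 6 9 5 11))^(-1) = (0 10 16 15 7 8 3)(2 11 5 9 6 13)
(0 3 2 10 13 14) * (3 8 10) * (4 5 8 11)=(0 11 4 5 8 10 13 14)(2 3)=[11, 1, 3, 2, 5, 8, 6, 7, 10, 9, 13, 4, 12, 14, 0]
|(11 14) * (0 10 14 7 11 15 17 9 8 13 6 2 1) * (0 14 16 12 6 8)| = 22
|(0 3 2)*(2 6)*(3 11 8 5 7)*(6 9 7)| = |(0 11 8 5 6 2)(3 9 7)| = 6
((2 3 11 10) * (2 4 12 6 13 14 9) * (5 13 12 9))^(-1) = (2 9 4 10 11 3)(5 14 13)(6 12)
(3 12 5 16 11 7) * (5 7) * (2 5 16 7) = (2 5 7 3 12)(11 16) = [0, 1, 5, 12, 4, 7, 6, 3, 8, 9, 10, 16, 2, 13, 14, 15, 11]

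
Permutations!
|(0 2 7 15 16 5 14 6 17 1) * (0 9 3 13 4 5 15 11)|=36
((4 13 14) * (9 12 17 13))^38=(4 12 13)(9 17 14)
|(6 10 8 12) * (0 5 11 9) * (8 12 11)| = 15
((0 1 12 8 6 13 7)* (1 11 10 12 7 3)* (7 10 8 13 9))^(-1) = ((0 11 8 6 9 7)(1 10 12 13 3))^(-1) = (0 7 9 6 8 11)(1 3 13 12 10)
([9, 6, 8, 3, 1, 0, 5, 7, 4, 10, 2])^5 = [4, 10, 5, 3, 9, 8, 2, 7, 0, 1, 6]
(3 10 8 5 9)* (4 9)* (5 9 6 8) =[0, 1, 2, 10, 6, 4, 8, 7, 9, 3, 5] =(3 10 5 4 6 8 9)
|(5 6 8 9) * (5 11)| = |(5 6 8 9 11)| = 5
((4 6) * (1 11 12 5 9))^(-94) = (1 11 12 5 9)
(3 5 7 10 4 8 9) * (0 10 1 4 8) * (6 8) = (0 10 6 8 9 3 5 7 1 4) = [10, 4, 2, 5, 0, 7, 8, 1, 9, 3, 6]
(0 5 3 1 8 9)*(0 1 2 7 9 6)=(0 5 3 2 7 9 1 8 6)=[5, 8, 7, 2, 4, 3, 0, 9, 6, 1]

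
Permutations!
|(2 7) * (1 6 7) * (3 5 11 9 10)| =20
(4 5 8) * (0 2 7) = (0 2 7)(4 5 8) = [2, 1, 7, 3, 5, 8, 6, 0, 4]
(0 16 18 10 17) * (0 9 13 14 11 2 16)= (2 16 18 10 17 9 13 14 11)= [0, 1, 16, 3, 4, 5, 6, 7, 8, 13, 17, 2, 12, 14, 11, 15, 18, 9, 10]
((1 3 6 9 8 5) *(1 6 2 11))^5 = (1 3 2 11)(5 6 9 8)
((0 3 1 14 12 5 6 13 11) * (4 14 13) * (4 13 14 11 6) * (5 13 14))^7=(0 3 1 5 4 11)(6 13 12 14)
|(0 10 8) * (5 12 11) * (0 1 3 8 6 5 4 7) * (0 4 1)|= |(0 10 6 5 12 11 1 3 8)(4 7)|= 18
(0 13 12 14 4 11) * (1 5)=[13, 5, 2, 3, 11, 1, 6, 7, 8, 9, 10, 0, 14, 12, 4]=(0 13 12 14 4 11)(1 5)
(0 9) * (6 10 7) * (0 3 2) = [9, 1, 0, 2, 4, 5, 10, 6, 8, 3, 7] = (0 9 3 2)(6 10 7)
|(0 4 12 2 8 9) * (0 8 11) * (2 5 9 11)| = |(0 4 12 5 9 8 11)| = 7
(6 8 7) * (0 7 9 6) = (0 7)(6 8 9) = [7, 1, 2, 3, 4, 5, 8, 0, 9, 6]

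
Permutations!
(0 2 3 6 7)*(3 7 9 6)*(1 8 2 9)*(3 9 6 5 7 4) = (0 6 1 8 2 4 3 9 5 7) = [6, 8, 4, 9, 3, 7, 1, 0, 2, 5]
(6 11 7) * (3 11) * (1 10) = (1 10)(3 11 7 6) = [0, 10, 2, 11, 4, 5, 3, 6, 8, 9, 1, 7]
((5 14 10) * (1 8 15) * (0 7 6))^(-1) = ((0 7 6)(1 8 15)(5 14 10))^(-1) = (0 6 7)(1 15 8)(5 10 14)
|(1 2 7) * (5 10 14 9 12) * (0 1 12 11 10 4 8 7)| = |(0 1 2)(4 8 7 12 5)(9 11 10 14)| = 60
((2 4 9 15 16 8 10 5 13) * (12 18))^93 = ((2 4 9 15 16 8 10 5 13)(12 18))^93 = (2 15 10)(4 16 5)(8 13 9)(12 18)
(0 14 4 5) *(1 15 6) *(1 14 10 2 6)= (0 10 2 6 14 4 5)(1 15)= [10, 15, 6, 3, 5, 0, 14, 7, 8, 9, 2, 11, 12, 13, 4, 1]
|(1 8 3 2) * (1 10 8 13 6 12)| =|(1 13 6 12)(2 10 8 3)| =4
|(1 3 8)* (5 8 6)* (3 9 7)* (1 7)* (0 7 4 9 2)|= 10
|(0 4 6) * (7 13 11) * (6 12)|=12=|(0 4 12 6)(7 13 11)|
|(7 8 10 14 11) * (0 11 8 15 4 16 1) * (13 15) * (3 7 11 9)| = 9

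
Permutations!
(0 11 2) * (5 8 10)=(0 11 2)(5 8 10)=[11, 1, 0, 3, 4, 8, 6, 7, 10, 9, 5, 2]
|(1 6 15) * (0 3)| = 6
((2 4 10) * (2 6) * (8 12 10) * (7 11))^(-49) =((2 4 8 12 10 6)(7 11))^(-49) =(2 6 10 12 8 4)(7 11)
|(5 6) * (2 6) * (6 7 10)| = 5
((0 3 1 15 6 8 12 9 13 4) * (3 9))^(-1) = ((0 9 13 4)(1 15 6 8 12 3))^(-1) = (0 4 13 9)(1 3 12 8 6 15)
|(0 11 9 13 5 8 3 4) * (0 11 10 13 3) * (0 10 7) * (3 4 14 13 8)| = |(0 7)(3 14 13 5)(4 11 9)(8 10)| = 12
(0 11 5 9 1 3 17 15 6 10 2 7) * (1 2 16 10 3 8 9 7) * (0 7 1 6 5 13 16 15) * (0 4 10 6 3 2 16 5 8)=(0 11 13 5 1)(2 3 17 4 10 15 8 9 16 6)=[11, 0, 3, 17, 10, 1, 2, 7, 9, 16, 15, 13, 12, 5, 14, 8, 6, 4]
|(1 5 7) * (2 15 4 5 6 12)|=8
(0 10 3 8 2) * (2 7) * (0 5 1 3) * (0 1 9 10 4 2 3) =(0 4 2 5 9 10 1)(3 8 7) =[4, 0, 5, 8, 2, 9, 6, 3, 7, 10, 1]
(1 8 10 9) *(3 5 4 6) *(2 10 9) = (1 8 9)(2 10)(3 5 4 6) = [0, 8, 10, 5, 6, 4, 3, 7, 9, 1, 2]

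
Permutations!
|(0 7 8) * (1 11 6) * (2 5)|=|(0 7 8)(1 11 6)(2 5)|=6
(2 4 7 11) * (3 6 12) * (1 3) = [0, 3, 4, 6, 7, 5, 12, 11, 8, 9, 10, 2, 1] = (1 3 6 12)(2 4 7 11)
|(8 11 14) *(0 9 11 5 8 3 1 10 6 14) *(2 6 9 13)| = |(0 13 2 6 14 3 1 10 9 11)(5 8)| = 10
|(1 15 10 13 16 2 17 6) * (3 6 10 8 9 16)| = 11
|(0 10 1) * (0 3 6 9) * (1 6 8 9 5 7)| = 9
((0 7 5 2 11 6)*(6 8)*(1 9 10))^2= (0 5 11 6 7 2 8)(1 10 9)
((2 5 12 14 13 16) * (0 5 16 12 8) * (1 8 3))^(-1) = ((0 5 3 1 8)(2 16)(12 14 13))^(-1) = (0 8 1 3 5)(2 16)(12 13 14)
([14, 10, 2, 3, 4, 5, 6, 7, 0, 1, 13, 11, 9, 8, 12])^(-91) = (0 10 12 8 1 14 13 9)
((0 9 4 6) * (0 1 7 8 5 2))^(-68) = (0 1 2 6 5 4 8 9 7)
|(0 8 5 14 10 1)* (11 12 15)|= 6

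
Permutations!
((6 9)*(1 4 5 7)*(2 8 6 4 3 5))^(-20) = (9)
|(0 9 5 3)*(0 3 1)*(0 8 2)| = 6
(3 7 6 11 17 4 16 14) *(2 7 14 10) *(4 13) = (2 7 6 11 17 13 4 16 10)(3 14) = [0, 1, 7, 14, 16, 5, 11, 6, 8, 9, 2, 17, 12, 4, 3, 15, 10, 13]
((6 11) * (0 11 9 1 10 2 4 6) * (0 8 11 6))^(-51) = ((0 6 9 1 10 2 4)(8 11))^(-51) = (0 2 1 6 4 10 9)(8 11)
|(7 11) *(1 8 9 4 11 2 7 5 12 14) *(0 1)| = 18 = |(0 1 8 9 4 11 5 12 14)(2 7)|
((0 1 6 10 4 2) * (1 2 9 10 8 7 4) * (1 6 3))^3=(0 2)(1 3)(4 6)(7 10)(8 9)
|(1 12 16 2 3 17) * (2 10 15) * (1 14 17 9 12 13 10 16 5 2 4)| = |(1 13 10 15 4)(2 3 9 12 5)(14 17)| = 10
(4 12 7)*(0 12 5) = (0 12 7 4 5) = [12, 1, 2, 3, 5, 0, 6, 4, 8, 9, 10, 11, 7]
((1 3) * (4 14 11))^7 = (1 3)(4 14 11)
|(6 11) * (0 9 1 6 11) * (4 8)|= 4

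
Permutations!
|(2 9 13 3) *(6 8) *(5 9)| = 10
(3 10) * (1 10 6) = (1 10 3 6) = [0, 10, 2, 6, 4, 5, 1, 7, 8, 9, 3]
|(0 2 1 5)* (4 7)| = 4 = |(0 2 1 5)(4 7)|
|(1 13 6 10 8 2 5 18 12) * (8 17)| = 10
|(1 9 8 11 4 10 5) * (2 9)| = |(1 2 9 8 11 4 10 5)| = 8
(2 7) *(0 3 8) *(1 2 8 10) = (0 3 10 1 2 7 8) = [3, 2, 7, 10, 4, 5, 6, 8, 0, 9, 1]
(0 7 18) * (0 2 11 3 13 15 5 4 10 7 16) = (0 16)(2 11 3 13 15 5 4 10 7 18) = [16, 1, 11, 13, 10, 4, 6, 18, 8, 9, 7, 3, 12, 15, 14, 5, 0, 17, 2]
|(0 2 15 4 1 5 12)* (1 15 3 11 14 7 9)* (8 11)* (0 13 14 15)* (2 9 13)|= |(0 9 1 5 12 2 3 8 11 15 4)(7 13 14)|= 33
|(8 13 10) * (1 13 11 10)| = |(1 13)(8 11 10)| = 6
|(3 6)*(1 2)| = 2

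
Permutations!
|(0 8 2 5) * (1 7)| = |(0 8 2 5)(1 7)| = 4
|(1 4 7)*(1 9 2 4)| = 4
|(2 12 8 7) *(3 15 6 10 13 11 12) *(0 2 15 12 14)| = |(0 2 3 12 8 7 15 6 10 13 11 14)| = 12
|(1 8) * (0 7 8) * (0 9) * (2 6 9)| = |(0 7 8 1 2 6 9)| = 7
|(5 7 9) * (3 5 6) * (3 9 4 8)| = 10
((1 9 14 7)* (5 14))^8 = ((1 9 5 14 7))^8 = (1 14 9 7 5)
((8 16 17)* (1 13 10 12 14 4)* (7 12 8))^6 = (1 7 10 14 16)(4 17 13 12 8)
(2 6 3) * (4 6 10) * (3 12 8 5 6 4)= [0, 1, 10, 2, 4, 6, 12, 7, 5, 9, 3, 11, 8]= (2 10 3)(5 6 12 8)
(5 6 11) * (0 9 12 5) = (0 9 12 5 6 11) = [9, 1, 2, 3, 4, 6, 11, 7, 8, 12, 10, 0, 5]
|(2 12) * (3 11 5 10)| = 4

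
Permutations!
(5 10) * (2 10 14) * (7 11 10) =(2 7 11 10 5 14) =[0, 1, 7, 3, 4, 14, 6, 11, 8, 9, 5, 10, 12, 13, 2]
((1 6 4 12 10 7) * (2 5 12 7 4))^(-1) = ((1 6 2 5 12 10 4 7))^(-1) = (1 7 4 10 12 5 2 6)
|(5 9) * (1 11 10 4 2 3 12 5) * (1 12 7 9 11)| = |(2 3 7 9 12 5 11 10 4)| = 9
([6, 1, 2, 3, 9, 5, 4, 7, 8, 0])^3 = [9, 1, 2, 3, 6, 5, 0, 7, 8, 4]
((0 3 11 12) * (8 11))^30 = ((0 3 8 11 12))^30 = (12)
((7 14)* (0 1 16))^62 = (0 16 1)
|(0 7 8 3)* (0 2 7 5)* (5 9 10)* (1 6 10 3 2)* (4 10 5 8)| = |(0 9 3 1 6 5)(2 7 4 10 8)| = 30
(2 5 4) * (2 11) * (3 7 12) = (2 5 4 11)(3 7 12) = [0, 1, 5, 7, 11, 4, 6, 12, 8, 9, 10, 2, 3]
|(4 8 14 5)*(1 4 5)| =4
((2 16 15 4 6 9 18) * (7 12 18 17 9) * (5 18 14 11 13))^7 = ((2 16 15 4 6 7 12 14 11 13 5 18)(9 17))^7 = (2 14 15 13 6 18 12 16 11 4 5 7)(9 17)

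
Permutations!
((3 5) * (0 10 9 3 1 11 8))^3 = ((0 10 9 3 5 1 11 8))^3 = (0 3 11 10 5 8 9 1)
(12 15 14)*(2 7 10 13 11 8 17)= (2 7 10 13 11 8 17)(12 15 14)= [0, 1, 7, 3, 4, 5, 6, 10, 17, 9, 13, 8, 15, 11, 12, 14, 16, 2]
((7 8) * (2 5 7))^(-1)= (2 8 7 5)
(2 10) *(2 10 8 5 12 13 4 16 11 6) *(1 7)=[0, 7, 8, 3, 16, 12, 2, 1, 5, 9, 10, 6, 13, 4, 14, 15, 11]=(1 7)(2 8 5 12 13 4 16 11 6)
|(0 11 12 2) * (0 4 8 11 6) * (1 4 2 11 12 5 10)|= 14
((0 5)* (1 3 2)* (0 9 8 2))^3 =(0 8 3 9 1 5 2) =((0 5 9 8 2 1 3))^3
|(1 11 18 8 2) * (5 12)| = 10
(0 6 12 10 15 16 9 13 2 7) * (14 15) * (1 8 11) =(0 6 12 10 14 15 16 9 13 2 7)(1 8 11) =[6, 8, 7, 3, 4, 5, 12, 0, 11, 13, 14, 1, 10, 2, 15, 16, 9]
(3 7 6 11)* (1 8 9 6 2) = (1 8 9 6 11 3 7 2) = [0, 8, 1, 7, 4, 5, 11, 2, 9, 6, 10, 3]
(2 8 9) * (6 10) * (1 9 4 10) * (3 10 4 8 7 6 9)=[0, 3, 7, 10, 4, 5, 1, 6, 8, 2, 9]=(1 3 10 9 2 7 6)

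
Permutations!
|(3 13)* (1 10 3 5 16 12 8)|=|(1 10 3 13 5 16 12 8)|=8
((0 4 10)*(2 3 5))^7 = (0 4 10)(2 3 5)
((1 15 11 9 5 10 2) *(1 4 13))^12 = ((1 15 11 9 5 10 2 4 13))^12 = (1 9 2)(4 15 5)(10 13 11)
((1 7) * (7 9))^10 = ((1 9 7))^10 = (1 9 7)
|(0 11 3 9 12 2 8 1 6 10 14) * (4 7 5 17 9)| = 15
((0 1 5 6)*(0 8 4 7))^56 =(8)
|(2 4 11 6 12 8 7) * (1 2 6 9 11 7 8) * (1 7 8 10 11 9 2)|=|(2 4 8 10 11)(6 12 7)|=15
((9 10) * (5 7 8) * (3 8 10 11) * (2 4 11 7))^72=((2 4 11 3 8 5)(7 10 9))^72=(11)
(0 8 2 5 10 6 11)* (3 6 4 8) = (0 3 6 11)(2 5 10 4 8) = [3, 1, 5, 6, 8, 10, 11, 7, 2, 9, 4, 0]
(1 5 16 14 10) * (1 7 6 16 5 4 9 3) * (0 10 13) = [10, 4, 2, 1, 9, 5, 16, 6, 8, 3, 7, 11, 12, 0, 13, 15, 14] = (0 10 7 6 16 14 13)(1 4 9 3)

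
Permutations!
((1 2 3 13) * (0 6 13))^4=(0 2 13)(1 6 3)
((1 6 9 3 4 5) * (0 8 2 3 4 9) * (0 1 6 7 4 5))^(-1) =((0 8 2 3 9 5 6 1 7 4))^(-1) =(0 4 7 1 6 5 9 3 2 8)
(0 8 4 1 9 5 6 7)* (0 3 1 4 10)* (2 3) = (0 8 10)(1 9 5 6 7 2 3) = [8, 9, 3, 1, 4, 6, 7, 2, 10, 5, 0]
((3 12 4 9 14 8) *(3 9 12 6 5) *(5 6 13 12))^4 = (3 5 4 12 13)(8 9 14)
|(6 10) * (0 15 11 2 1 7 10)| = 8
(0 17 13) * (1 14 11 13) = [17, 14, 2, 3, 4, 5, 6, 7, 8, 9, 10, 13, 12, 0, 11, 15, 16, 1] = (0 17 1 14 11 13)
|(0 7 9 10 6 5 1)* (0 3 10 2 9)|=|(0 7)(1 3 10 6 5)(2 9)|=10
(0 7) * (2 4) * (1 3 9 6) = (0 7)(1 3 9 6)(2 4) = [7, 3, 4, 9, 2, 5, 1, 0, 8, 6]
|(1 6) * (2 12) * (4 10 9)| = |(1 6)(2 12)(4 10 9)| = 6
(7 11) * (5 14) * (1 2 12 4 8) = (1 2 12 4 8)(5 14)(7 11) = [0, 2, 12, 3, 8, 14, 6, 11, 1, 9, 10, 7, 4, 13, 5]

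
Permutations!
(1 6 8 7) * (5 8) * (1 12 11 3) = [0, 6, 2, 1, 4, 8, 5, 12, 7, 9, 10, 3, 11] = (1 6 5 8 7 12 11 3)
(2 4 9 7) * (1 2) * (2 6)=[0, 6, 4, 3, 9, 5, 2, 1, 8, 7]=(1 6 2 4 9 7)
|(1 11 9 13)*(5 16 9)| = 6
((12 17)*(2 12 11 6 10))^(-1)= (2 10 6 11 17 12)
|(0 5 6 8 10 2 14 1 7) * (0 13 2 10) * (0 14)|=9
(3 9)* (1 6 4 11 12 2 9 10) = (1 6 4 11 12 2 9 3 10) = [0, 6, 9, 10, 11, 5, 4, 7, 8, 3, 1, 12, 2]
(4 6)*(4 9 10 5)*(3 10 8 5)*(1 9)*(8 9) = [0, 8, 2, 10, 6, 4, 1, 7, 5, 9, 3] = (1 8 5 4 6)(3 10)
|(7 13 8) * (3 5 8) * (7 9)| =|(3 5 8 9 7 13)| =6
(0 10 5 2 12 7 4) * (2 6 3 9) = [10, 1, 12, 9, 0, 6, 3, 4, 8, 2, 5, 11, 7] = (0 10 5 6 3 9 2 12 7 4)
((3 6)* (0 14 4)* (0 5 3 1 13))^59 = (0 5 1 14 3 13 4 6)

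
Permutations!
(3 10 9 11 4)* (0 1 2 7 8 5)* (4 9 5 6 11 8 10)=(0 1 2 7 10 5)(3 4)(6 11 9 8)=[1, 2, 7, 4, 3, 0, 11, 10, 6, 8, 5, 9]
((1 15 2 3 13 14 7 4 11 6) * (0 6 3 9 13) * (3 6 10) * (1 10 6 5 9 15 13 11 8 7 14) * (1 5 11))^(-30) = (15)(0 10)(1 5)(3 6)(9 13)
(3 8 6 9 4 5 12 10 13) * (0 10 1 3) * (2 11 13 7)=(0 10 7 2 11 13)(1 3 8 6 9 4 5 12)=[10, 3, 11, 8, 5, 12, 9, 2, 6, 4, 7, 13, 1, 0]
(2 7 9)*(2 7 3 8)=(2 3 8)(7 9)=[0, 1, 3, 8, 4, 5, 6, 9, 2, 7]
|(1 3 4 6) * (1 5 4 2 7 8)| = 15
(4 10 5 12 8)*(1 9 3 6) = (1 9 3 6)(4 10 5 12 8) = [0, 9, 2, 6, 10, 12, 1, 7, 4, 3, 5, 11, 8]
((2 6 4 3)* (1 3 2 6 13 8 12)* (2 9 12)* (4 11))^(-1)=(1 12 9 4 11 6 3)(2 8 13)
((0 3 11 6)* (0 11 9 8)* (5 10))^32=((0 3 9 8)(5 10)(6 11))^32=(11)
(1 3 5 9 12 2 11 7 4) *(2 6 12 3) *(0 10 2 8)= (0 10 2 11 7 4 1 8)(3 5 9)(6 12)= [10, 8, 11, 5, 1, 9, 12, 4, 0, 3, 2, 7, 6]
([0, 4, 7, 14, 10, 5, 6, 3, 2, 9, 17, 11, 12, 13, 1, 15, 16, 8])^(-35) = [0, 4, 7, 14, 10, 5, 6, 3, 2, 9, 17, 11, 12, 13, 1, 15, 16, 8]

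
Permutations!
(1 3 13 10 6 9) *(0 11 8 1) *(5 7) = (0 11 8 1 3 13 10 6 9)(5 7) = [11, 3, 2, 13, 4, 7, 9, 5, 1, 0, 6, 8, 12, 10]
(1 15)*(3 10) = [0, 15, 2, 10, 4, 5, 6, 7, 8, 9, 3, 11, 12, 13, 14, 1] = (1 15)(3 10)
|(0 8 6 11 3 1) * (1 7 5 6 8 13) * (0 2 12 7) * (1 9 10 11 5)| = 12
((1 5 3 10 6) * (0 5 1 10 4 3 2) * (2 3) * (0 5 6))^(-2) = (0 6 10)(2 3)(4 5)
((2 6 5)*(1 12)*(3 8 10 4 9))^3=((1 12)(2 6 5)(3 8 10 4 9))^3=(1 12)(3 4 8 9 10)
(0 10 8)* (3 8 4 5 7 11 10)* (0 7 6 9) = (0 3 8 7 11 10 4 5 6 9) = [3, 1, 2, 8, 5, 6, 9, 11, 7, 0, 4, 10]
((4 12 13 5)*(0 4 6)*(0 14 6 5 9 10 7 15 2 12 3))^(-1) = ((0 4 3)(2 12 13 9 10 7 15)(6 14))^(-1) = (0 3 4)(2 15 7 10 9 13 12)(6 14)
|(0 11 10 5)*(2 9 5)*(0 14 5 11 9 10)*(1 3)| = 6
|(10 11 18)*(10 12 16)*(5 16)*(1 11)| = 7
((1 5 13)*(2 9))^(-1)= ((1 5 13)(2 9))^(-1)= (1 13 5)(2 9)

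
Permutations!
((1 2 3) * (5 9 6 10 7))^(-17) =((1 2 3)(5 9 6 10 7))^(-17) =(1 2 3)(5 10 9 7 6)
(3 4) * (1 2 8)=[0, 2, 8, 4, 3, 5, 6, 7, 1]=(1 2 8)(3 4)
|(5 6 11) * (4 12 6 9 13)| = |(4 12 6 11 5 9 13)| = 7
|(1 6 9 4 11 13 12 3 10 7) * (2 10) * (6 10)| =24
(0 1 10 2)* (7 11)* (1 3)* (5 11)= (0 3 1 10 2)(5 11 7)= [3, 10, 0, 1, 4, 11, 6, 5, 8, 9, 2, 7]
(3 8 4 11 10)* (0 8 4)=(0 8)(3 4 11 10)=[8, 1, 2, 4, 11, 5, 6, 7, 0, 9, 3, 10]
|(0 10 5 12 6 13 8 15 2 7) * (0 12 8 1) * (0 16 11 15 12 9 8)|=|(0 10 5)(1 16 11 15 2 7 9 8 12 6 13)|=33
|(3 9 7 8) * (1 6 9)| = |(1 6 9 7 8 3)| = 6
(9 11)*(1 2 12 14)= (1 2 12 14)(9 11)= [0, 2, 12, 3, 4, 5, 6, 7, 8, 11, 10, 9, 14, 13, 1]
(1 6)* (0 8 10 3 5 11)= [8, 6, 2, 5, 4, 11, 1, 7, 10, 9, 3, 0]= (0 8 10 3 5 11)(1 6)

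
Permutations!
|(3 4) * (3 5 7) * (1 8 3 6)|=|(1 8 3 4 5 7 6)|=7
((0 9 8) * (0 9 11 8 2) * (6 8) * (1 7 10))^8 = ((0 11 6 8 9 2)(1 7 10))^8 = (0 6 9)(1 10 7)(2 11 8)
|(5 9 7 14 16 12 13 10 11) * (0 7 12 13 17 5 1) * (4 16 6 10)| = |(0 7 14 6 10 11 1)(4 16 13)(5 9 12 17)| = 84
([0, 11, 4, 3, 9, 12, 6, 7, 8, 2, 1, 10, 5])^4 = [0, 11, 4, 3, 9, 5, 6, 7, 8, 2, 1, 10, 12]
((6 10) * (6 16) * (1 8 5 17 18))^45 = (18)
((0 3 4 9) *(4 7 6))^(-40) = ((0 3 7 6 4 9))^(-40) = (0 7 4)(3 6 9)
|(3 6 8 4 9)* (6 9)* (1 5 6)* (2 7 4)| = 14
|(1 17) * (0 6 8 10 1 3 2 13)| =|(0 6 8 10 1 17 3 2 13)| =9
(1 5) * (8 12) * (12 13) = (1 5)(8 13 12) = [0, 5, 2, 3, 4, 1, 6, 7, 13, 9, 10, 11, 8, 12]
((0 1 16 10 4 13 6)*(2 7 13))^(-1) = ((0 1 16 10 4 2 7 13 6))^(-1) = (0 6 13 7 2 4 10 16 1)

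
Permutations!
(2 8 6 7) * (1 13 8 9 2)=(1 13 8 6 7)(2 9)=[0, 13, 9, 3, 4, 5, 7, 1, 6, 2, 10, 11, 12, 8]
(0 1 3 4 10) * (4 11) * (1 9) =(0 9 1 3 11 4 10) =[9, 3, 2, 11, 10, 5, 6, 7, 8, 1, 0, 4]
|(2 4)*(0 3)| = |(0 3)(2 4)| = 2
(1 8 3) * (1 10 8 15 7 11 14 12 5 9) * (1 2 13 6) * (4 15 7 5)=(1 7 11 14 12 4 15 5 9 2 13 6)(3 10 8)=[0, 7, 13, 10, 15, 9, 1, 11, 3, 2, 8, 14, 4, 6, 12, 5]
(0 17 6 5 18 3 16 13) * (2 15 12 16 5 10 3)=(0 17 6 10 3 5 18 2 15 12 16 13)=[17, 1, 15, 5, 4, 18, 10, 7, 8, 9, 3, 11, 16, 0, 14, 12, 13, 6, 2]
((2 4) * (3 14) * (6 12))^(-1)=(2 4)(3 14)(6 12)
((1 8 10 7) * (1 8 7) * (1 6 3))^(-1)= (1 3 6 10 8 7)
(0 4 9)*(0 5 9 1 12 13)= [4, 12, 2, 3, 1, 9, 6, 7, 8, 5, 10, 11, 13, 0]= (0 4 1 12 13)(5 9)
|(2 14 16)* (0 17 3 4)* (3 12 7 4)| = |(0 17 12 7 4)(2 14 16)| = 15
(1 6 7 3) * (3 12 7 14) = (1 6 14 3)(7 12) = [0, 6, 2, 1, 4, 5, 14, 12, 8, 9, 10, 11, 7, 13, 3]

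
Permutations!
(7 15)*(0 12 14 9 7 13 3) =[12, 1, 2, 0, 4, 5, 6, 15, 8, 7, 10, 11, 14, 3, 9, 13] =(0 12 14 9 7 15 13 3)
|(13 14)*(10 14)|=|(10 14 13)|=3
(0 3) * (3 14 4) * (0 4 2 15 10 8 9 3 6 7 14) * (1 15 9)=(1 15 10 8)(2 9 3 4 6 7 14)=[0, 15, 9, 4, 6, 5, 7, 14, 1, 3, 8, 11, 12, 13, 2, 10]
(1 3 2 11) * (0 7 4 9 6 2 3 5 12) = [7, 5, 11, 3, 9, 12, 2, 4, 8, 6, 10, 1, 0] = (0 7 4 9 6 2 11 1 5 12)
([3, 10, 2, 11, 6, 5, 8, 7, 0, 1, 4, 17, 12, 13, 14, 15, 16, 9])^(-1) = (0 8 6 4 10 1 9 17 11 3)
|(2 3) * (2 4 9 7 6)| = |(2 3 4 9 7 6)| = 6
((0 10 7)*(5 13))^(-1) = ((0 10 7)(5 13))^(-1) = (0 7 10)(5 13)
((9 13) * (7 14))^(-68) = (14)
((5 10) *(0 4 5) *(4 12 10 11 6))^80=(0 10 12)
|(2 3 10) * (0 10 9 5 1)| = |(0 10 2 3 9 5 1)| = 7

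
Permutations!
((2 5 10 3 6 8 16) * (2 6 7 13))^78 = (16)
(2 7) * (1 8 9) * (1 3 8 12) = [0, 12, 7, 8, 4, 5, 6, 2, 9, 3, 10, 11, 1] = (1 12)(2 7)(3 8 9)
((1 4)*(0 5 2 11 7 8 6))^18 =(0 7 5 8 2 6 11)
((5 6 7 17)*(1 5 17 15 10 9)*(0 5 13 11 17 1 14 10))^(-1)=((0 5 6 7 15)(1 13 11 17)(9 14 10))^(-1)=(0 15 7 6 5)(1 17 11 13)(9 10 14)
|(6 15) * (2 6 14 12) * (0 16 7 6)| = |(0 16 7 6 15 14 12 2)| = 8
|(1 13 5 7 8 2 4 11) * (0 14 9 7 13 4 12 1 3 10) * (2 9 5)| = |(0 14 5 13 2 12 1 4 11 3 10)(7 8 9)| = 33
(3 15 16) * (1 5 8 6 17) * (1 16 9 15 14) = (1 5 8 6 17 16 3 14)(9 15) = [0, 5, 2, 14, 4, 8, 17, 7, 6, 15, 10, 11, 12, 13, 1, 9, 3, 16]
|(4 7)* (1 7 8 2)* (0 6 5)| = |(0 6 5)(1 7 4 8 2)| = 15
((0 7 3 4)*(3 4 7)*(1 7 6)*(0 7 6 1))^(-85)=(0 6 1 3)(4 7)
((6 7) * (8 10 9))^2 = (8 9 10)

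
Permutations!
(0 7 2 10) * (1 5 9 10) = (0 7 2 1 5 9 10) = [7, 5, 1, 3, 4, 9, 6, 2, 8, 10, 0]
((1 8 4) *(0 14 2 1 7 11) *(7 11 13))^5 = (0 4 1 14 11 8 2)(7 13) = ((0 14 2 1 8 4 11)(7 13))^5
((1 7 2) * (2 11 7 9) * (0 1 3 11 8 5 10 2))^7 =(11)(0 1 9)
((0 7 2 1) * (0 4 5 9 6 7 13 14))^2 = ((0 13 14)(1 4 5 9 6 7 2))^2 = (0 14 13)(1 5 6 2 4 9 7)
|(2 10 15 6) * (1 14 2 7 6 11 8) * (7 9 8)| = |(1 14 2 10 15 11 7 6 9 8)| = 10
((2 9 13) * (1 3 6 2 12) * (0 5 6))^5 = ((0 5 6 2 9 13 12 1 3))^5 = (0 13 5 12 6 1 2 3 9)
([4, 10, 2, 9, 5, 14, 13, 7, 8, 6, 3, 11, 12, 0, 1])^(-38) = (0 5 1 3 6)(4 14 10 9 13)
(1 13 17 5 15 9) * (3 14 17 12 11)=(1 13 12 11 3 14 17 5 15 9)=[0, 13, 2, 14, 4, 15, 6, 7, 8, 1, 10, 3, 11, 12, 17, 9, 16, 5]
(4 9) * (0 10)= [10, 1, 2, 3, 9, 5, 6, 7, 8, 4, 0]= (0 10)(4 9)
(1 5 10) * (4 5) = (1 4 5 10) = [0, 4, 2, 3, 5, 10, 6, 7, 8, 9, 1]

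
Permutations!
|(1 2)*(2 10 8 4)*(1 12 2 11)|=|(1 10 8 4 11)(2 12)|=10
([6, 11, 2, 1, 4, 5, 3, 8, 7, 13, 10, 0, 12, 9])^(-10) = (13)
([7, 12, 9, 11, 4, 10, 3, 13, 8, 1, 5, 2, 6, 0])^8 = [13, 12, 9, 11, 4, 5, 3, 0, 8, 1, 10, 2, 6, 7]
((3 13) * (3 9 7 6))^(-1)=((3 13 9 7 6))^(-1)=(3 6 7 9 13)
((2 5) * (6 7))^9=((2 5)(6 7))^9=(2 5)(6 7)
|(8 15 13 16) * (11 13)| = |(8 15 11 13 16)| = 5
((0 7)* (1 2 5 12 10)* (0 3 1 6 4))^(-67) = ((0 7 3 1 2 5 12 10 6 4))^(-67) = (0 1 12 4 3 5 6 7 2 10)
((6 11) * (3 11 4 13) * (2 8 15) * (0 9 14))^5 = ((0 9 14)(2 8 15)(3 11 6 4 13))^5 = (0 14 9)(2 15 8)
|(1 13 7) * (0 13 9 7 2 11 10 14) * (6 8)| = |(0 13 2 11 10 14)(1 9 7)(6 8)| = 6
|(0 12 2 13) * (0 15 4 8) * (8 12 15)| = 7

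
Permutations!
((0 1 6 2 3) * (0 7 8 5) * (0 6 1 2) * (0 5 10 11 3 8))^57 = ((0 2 8 10 11 3 7)(5 6))^57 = (0 2 8 10 11 3 7)(5 6)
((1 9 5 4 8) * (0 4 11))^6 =(0 11 5 9 1 8 4)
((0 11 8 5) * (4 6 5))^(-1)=((0 11 8 4 6 5))^(-1)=(0 5 6 4 8 11)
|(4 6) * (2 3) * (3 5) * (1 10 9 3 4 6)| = 7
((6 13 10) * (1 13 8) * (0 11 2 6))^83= (0 6 13 11 8 10 2 1)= ((0 11 2 6 8 1 13 10))^83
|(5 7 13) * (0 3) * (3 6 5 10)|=|(0 6 5 7 13 10 3)|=7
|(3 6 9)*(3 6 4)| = |(3 4)(6 9)| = 2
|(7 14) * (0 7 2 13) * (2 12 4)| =|(0 7 14 12 4 2 13)| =7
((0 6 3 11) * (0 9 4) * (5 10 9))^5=(0 10 3 4 5 6 9 11)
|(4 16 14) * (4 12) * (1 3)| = 4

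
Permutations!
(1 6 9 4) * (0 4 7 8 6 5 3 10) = (0 4 1 5 3 10)(6 9 7 8) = [4, 5, 2, 10, 1, 3, 9, 8, 6, 7, 0]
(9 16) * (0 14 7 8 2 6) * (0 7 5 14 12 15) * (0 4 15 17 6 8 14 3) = (0 12 17 6 7 14 5 3)(2 8)(4 15)(9 16) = [12, 1, 8, 0, 15, 3, 7, 14, 2, 16, 10, 11, 17, 13, 5, 4, 9, 6]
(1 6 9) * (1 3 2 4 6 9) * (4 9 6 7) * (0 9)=(0 9 3 2)(1 6)(4 7)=[9, 6, 0, 2, 7, 5, 1, 4, 8, 3]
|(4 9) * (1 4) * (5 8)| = 6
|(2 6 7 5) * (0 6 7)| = |(0 6)(2 7 5)| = 6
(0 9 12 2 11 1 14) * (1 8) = [9, 14, 11, 3, 4, 5, 6, 7, 1, 12, 10, 8, 2, 13, 0] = (0 9 12 2 11 8 1 14)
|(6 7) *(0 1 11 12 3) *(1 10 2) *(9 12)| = 8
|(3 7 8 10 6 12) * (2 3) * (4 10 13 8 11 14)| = 18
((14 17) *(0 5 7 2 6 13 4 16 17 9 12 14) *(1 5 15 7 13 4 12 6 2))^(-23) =(0 1 12 6 17 7 13 9 16 15 5 14 4)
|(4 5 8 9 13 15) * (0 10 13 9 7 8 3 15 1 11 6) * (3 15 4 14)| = 30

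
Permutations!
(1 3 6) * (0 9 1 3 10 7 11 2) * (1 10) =(0 9 10 7 11 2)(3 6) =[9, 1, 0, 6, 4, 5, 3, 11, 8, 10, 7, 2]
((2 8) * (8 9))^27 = ((2 9 8))^27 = (9)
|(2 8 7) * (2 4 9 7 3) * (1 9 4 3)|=6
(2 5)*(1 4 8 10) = (1 4 8 10)(2 5) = [0, 4, 5, 3, 8, 2, 6, 7, 10, 9, 1]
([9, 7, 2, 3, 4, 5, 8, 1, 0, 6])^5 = [9, 7, 2, 3, 4, 5, 8, 1, 0, 6]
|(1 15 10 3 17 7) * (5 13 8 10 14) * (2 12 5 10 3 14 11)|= 22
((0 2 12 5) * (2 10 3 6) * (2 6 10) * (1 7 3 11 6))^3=(0 5 12 2)(1 10)(3 6)(7 11)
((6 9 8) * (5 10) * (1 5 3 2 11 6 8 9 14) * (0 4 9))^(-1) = ((0 4 9)(1 5 10 3 2 11 6 14))^(-1) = (0 9 4)(1 14 6 11 2 3 10 5)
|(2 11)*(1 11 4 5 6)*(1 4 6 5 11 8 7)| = 12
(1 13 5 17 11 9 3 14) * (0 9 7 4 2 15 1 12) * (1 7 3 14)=[9, 13, 15, 1, 2, 17, 6, 4, 8, 14, 10, 3, 0, 5, 12, 7, 16, 11]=(0 9 14 12)(1 13 5 17 11 3)(2 15 7 4)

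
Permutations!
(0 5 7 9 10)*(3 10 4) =(0 5 7 9 4 3 10) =[5, 1, 2, 10, 3, 7, 6, 9, 8, 4, 0]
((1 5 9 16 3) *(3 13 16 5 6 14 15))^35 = ((1 6 14 15 3)(5 9)(13 16))^35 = (5 9)(13 16)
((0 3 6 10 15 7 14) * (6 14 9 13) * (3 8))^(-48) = (15)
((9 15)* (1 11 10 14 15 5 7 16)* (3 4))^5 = (1 9 11 5 10 7 14 16 15)(3 4)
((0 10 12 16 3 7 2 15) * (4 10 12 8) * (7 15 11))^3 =((0 12 16 3 15)(2 11 7)(4 10 8))^3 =(0 3 12 15 16)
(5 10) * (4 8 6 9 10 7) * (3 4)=(3 4 8 6 9 10 5 7)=[0, 1, 2, 4, 8, 7, 9, 3, 6, 10, 5]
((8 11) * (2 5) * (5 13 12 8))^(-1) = (2 5 11 8 12 13)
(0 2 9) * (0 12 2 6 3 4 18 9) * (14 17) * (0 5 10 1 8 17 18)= (0 6 3 4)(1 8 17 14 18 9 12 2 5 10)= [6, 8, 5, 4, 0, 10, 3, 7, 17, 12, 1, 11, 2, 13, 18, 15, 16, 14, 9]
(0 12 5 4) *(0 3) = (0 12 5 4 3) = [12, 1, 2, 0, 3, 4, 6, 7, 8, 9, 10, 11, 5]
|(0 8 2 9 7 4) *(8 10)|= 7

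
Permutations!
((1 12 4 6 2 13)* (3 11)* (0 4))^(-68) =(0 6 13 12 4 2 1)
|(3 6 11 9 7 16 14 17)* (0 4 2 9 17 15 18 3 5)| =14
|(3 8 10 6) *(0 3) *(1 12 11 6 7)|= |(0 3 8 10 7 1 12 11 6)|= 9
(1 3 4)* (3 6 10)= (1 6 10 3 4)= [0, 6, 2, 4, 1, 5, 10, 7, 8, 9, 3]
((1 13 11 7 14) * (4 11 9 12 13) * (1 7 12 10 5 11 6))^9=(5 13)(7 14)(9 11)(10 12)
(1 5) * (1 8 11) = (1 5 8 11) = [0, 5, 2, 3, 4, 8, 6, 7, 11, 9, 10, 1]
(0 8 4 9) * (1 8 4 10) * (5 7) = (0 4 9)(1 8 10)(5 7) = [4, 8, 2, 3, 9, 7, 6, 5, 10, 0, 1]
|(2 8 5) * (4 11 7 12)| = 12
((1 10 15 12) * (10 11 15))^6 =(1 15)(11 12)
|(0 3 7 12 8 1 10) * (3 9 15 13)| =10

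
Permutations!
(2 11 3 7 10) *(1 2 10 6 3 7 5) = (1 2 11 7 6 3 5) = [0, 2, 11, 5, 4, 1, 3, 6, 8, 9, 10, 7]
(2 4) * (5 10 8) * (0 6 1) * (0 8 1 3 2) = (0 6 3 2 4)(1 8 5 10) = [6, 8, 4, 2, 0, 10, 3, 7, 5, 9, 1]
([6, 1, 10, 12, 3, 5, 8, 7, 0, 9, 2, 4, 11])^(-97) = (0 8 6)(2 10)(3 4 11 12)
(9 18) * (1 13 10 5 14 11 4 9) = (1 13 10 5 14 11 4 9 18) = [0, 13, 2, 3, 9, 14, 6, 7, 8, 18, 5, 4, 12, 10, 11, 15, 16, 17, 1]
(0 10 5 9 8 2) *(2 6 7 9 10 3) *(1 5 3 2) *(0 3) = (0 2 3 1 5 10)(6 7 9 8) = [2, 5, 3, 1, 4, 10, 7, 9, 6, 8, 0]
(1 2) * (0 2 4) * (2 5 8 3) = (0 5 8 3 2 1 4) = [5, 4, 1, 2, 0, 8, 6, 7, 3]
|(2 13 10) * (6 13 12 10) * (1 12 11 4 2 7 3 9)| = |(1 12 10 7 3 9)(2 11 4)(6 13)| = 6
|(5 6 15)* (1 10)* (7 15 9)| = |(1 10)(5 6 9 7 15)| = 10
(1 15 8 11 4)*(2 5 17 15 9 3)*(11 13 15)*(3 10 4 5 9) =(1 3 2 9 10 4)(5 17 11)(8 13 15) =[0, 3, 9, 2, 1, 17, 6, 7, 13, 10, 4, 5, 12, 15, 14, 8, 16, 11]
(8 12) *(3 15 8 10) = [0, 1, 2, 15, 4, 5, 6, 7, 12, 9, 3, 11, 10, 13, 14, 8] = (3 15 8 12 10)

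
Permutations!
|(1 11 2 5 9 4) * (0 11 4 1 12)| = 8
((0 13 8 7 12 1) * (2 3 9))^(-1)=(0 1 12 7 8 13)(2 9 3)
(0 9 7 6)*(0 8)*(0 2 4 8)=(0 9 7 6)(2 4 8)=[9, 1, 4, 3, 8, 5, 0, 6, 2, 7]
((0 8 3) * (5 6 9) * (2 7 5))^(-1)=((0 8 3)(2 7 5 6 9))^(-1)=(0 3 8)(2 9 6 5 7)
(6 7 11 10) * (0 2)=(0 2)(6 7 11 10)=[2, 1, 0, 3, 4, 5, 7, 11, 8, 9, 6, 10]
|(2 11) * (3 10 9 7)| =|(2 11)(3 10 9 7)| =4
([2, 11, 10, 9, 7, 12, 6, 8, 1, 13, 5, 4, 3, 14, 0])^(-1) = [14, 8, 0, 12, 11, 10, 6, 4, 7, 3, 2, 1, 5, 9, 13]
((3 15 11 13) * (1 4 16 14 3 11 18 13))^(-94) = (1 15 4 18 16 13 14 11 3)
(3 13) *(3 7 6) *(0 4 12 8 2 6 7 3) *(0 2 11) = (0 4 12 8 11)(2 6)(3 13) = [4, 1, 6, 13, 12, 5, 2, 7, 11, 9, 10, 0, 8, 3]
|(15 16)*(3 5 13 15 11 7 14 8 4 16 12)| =|(3 5 13 15 12)(4 16 11 7 14 8)| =30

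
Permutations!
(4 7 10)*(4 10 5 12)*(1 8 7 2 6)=(1 8 7 5 12 4 2 6)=[0, 8, 6, 3, 2, 12, 1, 5, 7, 9, 10, 11, 4]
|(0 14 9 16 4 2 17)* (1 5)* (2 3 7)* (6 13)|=18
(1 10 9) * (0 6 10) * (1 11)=(0 6 10 9 11 1)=[6, 0, 2, 3, 4, 5, 10, 7, 8, 11, 9, 1]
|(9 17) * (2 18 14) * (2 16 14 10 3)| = |(2 18 10 3)(9 17)(14 16)| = 4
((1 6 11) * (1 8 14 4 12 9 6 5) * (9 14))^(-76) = (4 14 12)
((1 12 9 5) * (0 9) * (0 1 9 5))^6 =(12)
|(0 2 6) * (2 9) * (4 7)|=|(0 9 2 6)(4 7)|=4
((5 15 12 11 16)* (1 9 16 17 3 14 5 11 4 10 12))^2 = (1 16 17 14 15 9 11 3 5)(4 12 10)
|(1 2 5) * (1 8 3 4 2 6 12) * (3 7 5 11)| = 12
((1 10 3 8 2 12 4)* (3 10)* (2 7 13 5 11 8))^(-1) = ((1 3 2 12 4)(5 11 8 7 13))^(-1) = (1 4 12 2 3)(5 13 7 8 11)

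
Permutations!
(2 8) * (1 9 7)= (1 9 7)(2 8)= [0, 9, 8, 3, 4, 5, 6, 1, 2, 7]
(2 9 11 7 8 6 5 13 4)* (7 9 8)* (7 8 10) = (2 10 7 8 6 5 13 4)(9 11) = [0, 1, 10, 3, 2, 13, 5, 8, 6, 11, 7, 9, 12, 4]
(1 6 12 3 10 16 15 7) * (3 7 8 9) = (1 6 12 7)(3 10 16 15 8 9) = [0, 6, 2, 10, 4, 5, 12, 1, 9, 3, 16, 11, 7, 13, 14, 8, 15]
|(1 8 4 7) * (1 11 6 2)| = |(1 8 4 7 11 6 2)| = 7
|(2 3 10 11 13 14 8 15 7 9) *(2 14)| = |(2 3 10 11 13)(7 9 14 8 15)| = 5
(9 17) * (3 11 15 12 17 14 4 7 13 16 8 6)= (3 11 15 12 17 9 14 4 7 13 16 8 6)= [0, 1, 2, 11, 7, 5, 3, 13, 6, 14, 10, 15, 17, 16, 4, 12, 8, 9]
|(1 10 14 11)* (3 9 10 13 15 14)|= 15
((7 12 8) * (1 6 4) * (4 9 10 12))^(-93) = (1 10 7 6 12 4 9 8)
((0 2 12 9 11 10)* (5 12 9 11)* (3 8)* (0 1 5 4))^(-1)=((0 2 9 4)(1 5 12 11 10)(3 8))^(-1)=(0 4 9 2)(1 10 11 12 5)(3 8)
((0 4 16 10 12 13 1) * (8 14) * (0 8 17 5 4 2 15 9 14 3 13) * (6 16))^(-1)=((0 2 15 9 14 17 5 4 6 16 10 12)(1 8 3 13))^(-1)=(0 12 10 16 6 4 5 17 14 9 15 2)(1 13 3 8)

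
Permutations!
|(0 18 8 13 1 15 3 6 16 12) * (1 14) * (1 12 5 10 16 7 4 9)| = |(0 18 8 13 14 12)(1 15 3 6 7 4 9)(5 10 16)| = 42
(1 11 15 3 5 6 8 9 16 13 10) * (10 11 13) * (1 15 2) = [0, 13, 1, 5, 4, 6, 8, 7, 9, 16, 15, 2, 12, 11, 14, 3, 10] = (1 13 11 2)(3 5 6 8 9 16 10 15)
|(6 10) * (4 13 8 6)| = 5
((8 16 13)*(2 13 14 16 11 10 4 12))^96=(16)(2 4 11 13 12 10 8)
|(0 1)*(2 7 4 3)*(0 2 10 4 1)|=3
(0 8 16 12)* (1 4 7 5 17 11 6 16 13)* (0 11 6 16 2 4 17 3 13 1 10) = [8, 17, 4, 13, 7, 3, 2, 5, 1, 9, 0, 16, 11, 10, 14, 15, 12, 6] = (0 8 1 17 6 2 4 7 5 3 13 10)(11 16 12)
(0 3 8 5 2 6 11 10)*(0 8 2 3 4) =(0 4)(2 6 11 10 8 5 3) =[4, 1, 6, 2, 0, 3, 11, 7, 5, 9, 8, 10]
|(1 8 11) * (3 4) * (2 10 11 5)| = 6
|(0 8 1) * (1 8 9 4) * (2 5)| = |(0 9 4 1)(2 5)| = 4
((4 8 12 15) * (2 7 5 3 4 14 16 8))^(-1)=(2 4 3 5 7)(8 16 14 15 12)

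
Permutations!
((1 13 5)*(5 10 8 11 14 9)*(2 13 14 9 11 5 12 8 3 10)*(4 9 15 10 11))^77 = ((1 14 4 9 12 8 5)(2 13)(3 11 15 10))^77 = (2 13)(3 11 15 10)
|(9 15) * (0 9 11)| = 4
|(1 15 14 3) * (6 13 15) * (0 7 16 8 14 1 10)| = 28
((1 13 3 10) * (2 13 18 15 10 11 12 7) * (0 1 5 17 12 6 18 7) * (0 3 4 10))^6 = (0 10 6 2 12)(1 5 18 13 3)(4 11 7 17 15)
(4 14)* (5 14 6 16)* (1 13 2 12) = [0, 13, 12, 3, 6, 14, 16, 7, 8, 9, 10, 11, 1, 2, 4, 15, 5] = (1 13 2 12)(4 6 16 5 14)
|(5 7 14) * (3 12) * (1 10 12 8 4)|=|(1 10 12 3 8 4)(5 7 14)|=6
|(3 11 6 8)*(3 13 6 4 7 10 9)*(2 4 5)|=24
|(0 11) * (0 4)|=|(0 11 4)|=3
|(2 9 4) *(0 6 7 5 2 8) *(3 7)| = |(0 6 3 7 5 2 9 4 8)| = 9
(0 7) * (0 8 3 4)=(0 7 8 3 4)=[7, 1, 2, 4, 0, 5, 6, 8, 3]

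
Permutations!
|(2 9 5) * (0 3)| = |(0 3)(2 9 5)| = 6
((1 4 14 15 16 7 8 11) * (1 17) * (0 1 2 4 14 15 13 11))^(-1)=((0 1 14 13 11 17 2 4 15 16 7 8))^(-1)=(0 8 7 16 15 4 2 17 11 13 14 1)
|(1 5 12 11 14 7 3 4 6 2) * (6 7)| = |(1 5 12 11 14 6 2)(3 4 7)| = 21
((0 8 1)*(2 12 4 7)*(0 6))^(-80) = (12)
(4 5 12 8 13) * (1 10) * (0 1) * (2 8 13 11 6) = (0 1 10)(2 8 11 6)(4 5 12 13) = [1, 10, 8, 3, 5, 12, 2, 7, 11, 9, 0, 6, 13, 4]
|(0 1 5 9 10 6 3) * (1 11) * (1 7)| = |(0 11 7 1 5 9 10 6 3)| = 9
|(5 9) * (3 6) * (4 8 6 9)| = 6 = |(3 9 5 4 8 6)|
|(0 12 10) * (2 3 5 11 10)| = |(0 12 2 3 5 11 10)| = 7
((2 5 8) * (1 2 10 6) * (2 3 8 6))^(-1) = ((1 3 8 10 2 5 6))^(-1) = (1 6 5 2 10 8 3)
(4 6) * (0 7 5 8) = (0 7 5 8)(4 6) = [7, 1, 2, 3, 6, 8, 4, 5, 0]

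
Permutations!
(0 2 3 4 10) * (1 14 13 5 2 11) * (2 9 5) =(0 11 1 14 13 2 3 4 10)(5 9) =[11, 14, 3, 4, 10, 9, 6, 7, 8, 5, 0, 1, 12, 2, 13]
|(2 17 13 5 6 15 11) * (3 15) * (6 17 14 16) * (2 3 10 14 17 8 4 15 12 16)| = 14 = |(2 17 13 5 8 4 15 11 3 12 16 6 10 14)|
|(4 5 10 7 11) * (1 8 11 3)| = 8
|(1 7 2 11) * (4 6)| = 4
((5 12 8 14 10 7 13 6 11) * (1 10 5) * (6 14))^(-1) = (1 11 6 8 12 5 14 13 7 10)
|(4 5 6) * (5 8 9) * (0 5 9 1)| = 6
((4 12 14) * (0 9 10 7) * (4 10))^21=(14)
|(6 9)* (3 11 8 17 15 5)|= |(3 11 8 17 15 5)(6 9)|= 6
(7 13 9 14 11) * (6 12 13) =(6 12 13 9 14 11 7) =[0, 1, 2, 3, 4, 5, 12, 6, 8, 14, 10, 7, 13, 9, 11]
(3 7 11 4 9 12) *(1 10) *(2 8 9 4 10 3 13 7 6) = [0, 3, 8, 6, 4, 5, 2, 11, 9, 12, 1, 10, 13, 7] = (1 3 6 2 8 9 12 13 7 11 10)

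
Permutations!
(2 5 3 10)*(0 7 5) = [7, 1, 0, 10, 4, 3, 6, 5, 8, 9, 2] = (0 7 5 3 10 2)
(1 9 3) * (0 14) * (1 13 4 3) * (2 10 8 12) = (0 14)(1 9)(2 10 8 12)(3 13 4) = [14, 9, 10, 13, 3, 5, 6, 7, 12, 1, 8, 11, 2, 4, 0]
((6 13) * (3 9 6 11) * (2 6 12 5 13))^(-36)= ((2 6)(3 9 12 5 13 11))^(-36)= (13)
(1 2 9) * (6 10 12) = (1 2 9)(6 10 12) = [0, 2, 9, 3, 4, 5, 10, 7, 8, 1, 12, 11, 6]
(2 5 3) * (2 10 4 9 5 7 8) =(2 7 8)(3 10 4 9 5) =[0, 1, 7, 10, 9, 3, 6, 8, 2, 5, 4]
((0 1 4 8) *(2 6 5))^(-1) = (0 8 4 1)(2 5 6)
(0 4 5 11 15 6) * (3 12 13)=(0 4 5 11 15 6)(3 12 13)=[4, 1, 2, 12, 5, 11, 0, 7, 8, 9, 10, 15, 13, 3, 14, 6]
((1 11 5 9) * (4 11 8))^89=((1 8 4 11 5 9))^89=(1 9 5 11 4 8)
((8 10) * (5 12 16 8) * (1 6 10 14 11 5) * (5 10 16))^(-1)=(1 10 11 14 8 16 6)(5 12)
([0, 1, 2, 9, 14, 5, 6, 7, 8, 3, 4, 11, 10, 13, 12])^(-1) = [0, 1, 2, 9, 10, 5, 6, 7, 8, 3, 12, 11, 14, 13, 4]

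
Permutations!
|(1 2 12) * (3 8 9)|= 3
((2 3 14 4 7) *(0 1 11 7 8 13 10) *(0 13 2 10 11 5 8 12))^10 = (0 1 5 8 2 3 14 4 12)(7 13)(10 11) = ((0 1 5 8 2 3 14 4 12)(7 10 13 11))^10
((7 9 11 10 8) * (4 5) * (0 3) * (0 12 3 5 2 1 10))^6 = ((0 5 4 2 1 10 8 7 9 11)(3 12))^6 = (12)(0 8 4 9 1)(2 11 10 5 7)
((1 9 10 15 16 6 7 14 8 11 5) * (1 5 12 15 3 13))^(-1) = (1 13 3 10 9)(6 16 15 12 11 8 14 7)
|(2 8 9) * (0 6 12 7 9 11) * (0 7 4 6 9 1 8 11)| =|(0 9 2 11 7 1 8)(4 6 12)| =21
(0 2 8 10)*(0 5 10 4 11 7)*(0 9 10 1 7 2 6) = (0 6)(1 7 9 10 5)(2 8 4 11) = [6, 7, 8, 3, 11, 1, 0, 9, 4, 10, 5, 2]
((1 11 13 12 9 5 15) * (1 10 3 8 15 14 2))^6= (1 14 9 13)(2 5 12 11)(3 15)(8 10)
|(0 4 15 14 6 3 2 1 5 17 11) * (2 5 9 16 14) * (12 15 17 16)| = |(0 4 17 11)(1 9 12 15 2)(3 5 16 14 6)| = 20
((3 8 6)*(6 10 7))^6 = (3 8 10 7 6)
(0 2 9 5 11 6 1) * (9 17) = (0 2 17 9 5 11 6 1) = [2, 0, 17, 3, 4, 11, 1, 7, 8, 5, 10, 6, 12, 13, 14, 15, 16, 9]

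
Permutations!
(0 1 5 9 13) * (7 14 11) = (0 1 5 9 13)(7 14 11) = [1, 5, 2, 3, 4, 9, 6, 14, 8, 13, 10, 7, 12, 0, 11]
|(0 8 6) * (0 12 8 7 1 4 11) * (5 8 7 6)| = 14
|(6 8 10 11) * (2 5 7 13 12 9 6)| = 10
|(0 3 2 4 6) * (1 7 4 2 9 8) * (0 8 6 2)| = |(0 3 9 6 8 1 7 4 2)| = 9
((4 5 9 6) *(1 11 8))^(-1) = ((1 11 8)(4 5 9 6))^(-1) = (1 8 11)(4 6 9 5)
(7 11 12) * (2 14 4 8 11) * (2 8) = (2 14 4)(7 8 11 12) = [0, 1, 14, 3, 2, 5, 6, 8, 11, 9, 10, 12, 7, 13, 4]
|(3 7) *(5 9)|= 2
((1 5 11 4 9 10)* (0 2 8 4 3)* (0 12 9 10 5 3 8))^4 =(1 5 10 9 4 12 8 3 11)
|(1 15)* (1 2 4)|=4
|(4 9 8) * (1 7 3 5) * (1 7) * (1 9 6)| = |(1 9 8 4 6)(3 5 7)| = 15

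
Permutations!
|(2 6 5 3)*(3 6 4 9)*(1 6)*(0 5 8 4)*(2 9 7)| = |(0 5 1 6 8 4 7 2)(3 9)| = 8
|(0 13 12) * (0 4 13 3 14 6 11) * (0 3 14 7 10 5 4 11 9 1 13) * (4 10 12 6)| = 12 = |(0 14 4)(1 13 6 9)(3 7 12 11)(5 10)|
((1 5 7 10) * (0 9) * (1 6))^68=(1 10 5 6 7)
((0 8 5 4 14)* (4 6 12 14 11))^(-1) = ((0 8 5 6 12 14)(4 11))^(-1) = (0 14 12 6 5 8)(4 11)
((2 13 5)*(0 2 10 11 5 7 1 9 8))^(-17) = (0 1 2 9 13 8 7)(5 10 11)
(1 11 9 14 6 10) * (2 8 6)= (1 11 9 14 2 8 6 10)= [0, 11, 8, 3, 4, 5, 10, 7, 6, 14, 1, 9, 12, 13, 2]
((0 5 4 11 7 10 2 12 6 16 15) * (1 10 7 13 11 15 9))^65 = (0 5 4 15)(1 2 6 9 10 12 16)(11 13)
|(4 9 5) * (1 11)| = |(1 11)(4 9 5)| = 6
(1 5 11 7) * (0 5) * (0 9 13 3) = (0 5 11 7 1 9 13 3) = [5, 9, 2, 0, 4, 11, 6, 1, 8, 13, 10, 7, 12, 3]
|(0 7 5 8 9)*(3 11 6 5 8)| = 4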